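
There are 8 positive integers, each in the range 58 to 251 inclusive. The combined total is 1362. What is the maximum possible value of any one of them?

Maximizing one value means minimizing the remaining 7.
The other 7 contribute at least 7 × 58 = 406, leaving at most 1362 − 406 = 956.
But each integer is capped at 251, so the maximum is 251.
Achievable: one at 251 and the other 7 totalling 1111, which fits since 7 × 58 ≤ 1111 ≤ 7 × 251.

251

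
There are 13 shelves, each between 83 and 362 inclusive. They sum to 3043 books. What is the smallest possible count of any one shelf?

Minimizing one value means maximizing the remaining 12.
The other 12 can take up 12 × 362 = 4344 ≥ 3043 − 83, so one shelf can sit at its floor of 83.
Achievable: one at 83 and the other 12 totalling 2960, which fits since 12 × 83 ≤ 2960 ≤ 12 × 362.

83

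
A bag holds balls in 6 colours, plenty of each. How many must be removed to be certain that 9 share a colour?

You could draw 8 of every colour without reaching 9 of any — 48 in all.
One more forces 9 of some colour, so 48 + 1 = 49.

49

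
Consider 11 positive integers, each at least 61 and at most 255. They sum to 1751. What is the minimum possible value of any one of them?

Minimizing one value means maximizing the remaining 10.
The other 10 can take up 10 × 255 = 2550 ≥ 1751 − 61, so one integer can sit at its floor of 61.
Achievable: one at 61 and the other 10 totalling 1690, which fits since 10 × 61 ≤ 1690 ≤ 10 × 255.

61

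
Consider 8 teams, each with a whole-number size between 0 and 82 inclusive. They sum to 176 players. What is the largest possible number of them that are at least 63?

With k values at 63 or above and the rest at least 0, the sum is at least 0 + 63k.
Since the sum is 176, we need 63k ≤ 176, i.e. k ≤ 2.
k = 2 is achieved by 2 values at 63 and 6 at 0, total 126; add 50 to one value (staying below 63) to reach 176.

2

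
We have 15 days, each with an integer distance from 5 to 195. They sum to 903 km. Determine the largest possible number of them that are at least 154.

5

With k values at 154 or above and the rest at least 5, the sum is at least 75 + 149k.
Since the sum is 903, we need 149k ≤ 828, i.e. k ≤ 5.
k = 5 is achieved by 5 values at 154 and 10 at 5, total 820; add 83 to one value (staying below 154) to reach 903.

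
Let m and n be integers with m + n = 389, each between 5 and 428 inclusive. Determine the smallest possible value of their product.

1920

Since m + n is fixed, pushing one of them to its bound minimizes the product.
The extreme feasible split is m = 5, n = 384, giving mn = 1920.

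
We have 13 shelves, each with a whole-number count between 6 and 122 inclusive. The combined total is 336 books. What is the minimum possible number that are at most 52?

Let j be the number exceeding 52. Then the total is ≥ 53·j + 6·(13 − j) = 78 + 47j.
So 47j ≤ 258 and j ≤ 5; hence at least 13 − 5 = 8 are ≤ 52.
Exactly 8 works: 8 values at 6 and 5 at 53 total 313; raise one of the low values by 23 (still ≤ 52) to hit 336.

8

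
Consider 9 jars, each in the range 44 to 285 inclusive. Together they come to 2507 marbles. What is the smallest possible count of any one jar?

To make one jar as small as possible, make the other 8 as large as possible.
The other 8 contribute at most 8 × 285 = 2280, leaving at least 2507 − 2280 = 227.
Since 227 ≥ 44, this is achievable: one at 227 and 8 at 285.

227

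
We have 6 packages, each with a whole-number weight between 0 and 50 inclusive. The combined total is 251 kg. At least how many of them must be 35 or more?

Suppose at most 6 − j of them reach 35; then j values are ≤ 34 and the rest ≤ 50.
The total is then ≤ 34·j + 50·(6 − j) = 300 − 16j. For this to be ≥ 251 we need j ≤ 3, so at least 6 − 3 = 3 must reach 35.
Exactly 3 works: 3 values at 50 and 3 at 34 total 252; lower one of the high values by 1 (still ≥ 35) to hit 251.

3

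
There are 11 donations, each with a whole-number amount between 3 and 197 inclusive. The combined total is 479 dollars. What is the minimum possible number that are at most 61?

4

If only k of them are at most 61, the other 11 − k are at least 62, so the total is at least (11 − k)·62 + k·3.
This is ≤ 479, so (11 − k)·62 + 3k ≤ 479, which gives k ≥ 4.
Exactly 4 works: 4 values at 3 and 7 at 62 total 446; raise one of the low values by 33 (still ≤ 61) to hit 479.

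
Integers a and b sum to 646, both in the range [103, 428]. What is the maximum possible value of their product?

104329

With a + b fixed, ab peaks when the two are closest together.
Taking a = 323 and b = 323 (both in [103, 428]) gives ab = 104329.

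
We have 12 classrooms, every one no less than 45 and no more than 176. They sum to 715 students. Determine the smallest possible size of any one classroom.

To make one classroom as small as possible, make the other 11 as large as possible.
The other 11 can take up 11 × 176 = 1936 ≥ 715 − 45, so one classroom can sit at its floor of 45.
Achievable: one at 45 and the other 11 totalling 670, which fits since 11 × 45 ≤ 670 ≤ 11 × 176.

45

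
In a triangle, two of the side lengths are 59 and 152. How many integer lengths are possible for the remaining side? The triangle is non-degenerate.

117

The triangle inequality gives |59 − 152| < c < 59 + 152, i.e. 93 < c < 211.
So c can be any integer from 94 to 210: 117 values.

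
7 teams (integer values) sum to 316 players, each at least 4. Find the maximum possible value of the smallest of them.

45

If every one of the 7 were at least 46, the total would be at least 7 × 46 = 322 > 316.
Achievable: 6 of them at 45 and 1 at 46 total 316.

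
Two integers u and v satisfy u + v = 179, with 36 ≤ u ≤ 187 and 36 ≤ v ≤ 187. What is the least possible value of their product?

5148

For a fixed sum, uv is smallest when u and v are as far apart as possible.
At the endpoint u = 36, v = 179 − 36 = 143, so uv = 36 × 143 = 5148.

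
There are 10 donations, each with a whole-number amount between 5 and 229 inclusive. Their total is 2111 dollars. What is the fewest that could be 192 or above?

If only k of them are at least 192, the other 10 − k are at most 191, so the total is at most k·229 + (10 − k)·191.
This must reach 2111, so k·229 + (10 − k)·191 ≥ 2111, giving k ≥ 6.
Exactly 6 works: 6 values at 229 and 4 at 191 total 2138; lower one of the high values by 27 (still ≥ 192) to hit 2111.

6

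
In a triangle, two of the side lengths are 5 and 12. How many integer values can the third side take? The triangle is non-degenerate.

9

The triangle inequality gives |5 − 12| < c < 5 + 12, i.e. 7 < c < 17.
So c can be any integer from 8 to 16: 9 values.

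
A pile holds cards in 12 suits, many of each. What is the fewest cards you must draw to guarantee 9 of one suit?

97

In the worst case you draw 8 of each of the 12 suits: 12 × 8 = 96.
One more forces 9 of some suit, so 96 + 1 = 97.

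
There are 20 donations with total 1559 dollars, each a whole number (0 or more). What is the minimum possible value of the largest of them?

78

The 20 values sum to 1559, so their maximum is at least ⌈1559/20⌉ = 78.
Taking 1 copy of 77 and 19 copies of 78 gives exactly 1559, so 78 is attained.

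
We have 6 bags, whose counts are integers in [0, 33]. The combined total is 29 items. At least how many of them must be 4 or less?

Each value above 4 is at least 5, contributing at least 5 − 0 = 5 above the floor 0.
The sum exceeds the floor total 0 by 29, so at most ⌊29/5⌋ = 5 exceed 4, and at least 1 are ≤ 4.
Exactly 1 works: 1 value at 0 and 5 at 5 total 25; raise one of the low values by 4 (still ≤ 4) to hit 29.

1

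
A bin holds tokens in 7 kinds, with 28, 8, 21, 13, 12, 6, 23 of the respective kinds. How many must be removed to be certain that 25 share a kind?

In the worst case you take as many as possible of each kind without reaching 25: 24 + 8 + 21 + 13 + 12 + 6 + 23 = 107.
The next one must give 25 of some kind, so 107 + 1 = 108.

108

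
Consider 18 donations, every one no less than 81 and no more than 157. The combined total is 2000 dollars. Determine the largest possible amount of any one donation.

157

Maximizing one value means minimizing the remaining 17.
The other 17 contribute at least 17 × 81 = 1377, leaving at most 2000 − 1377 = 623.
But each donation is capped at 157, so the maximum is 157.
Achievable: one at 157 and the other 17 totalling 1843, which fits since 17 × 81 ≤ 1843 ≤ 17 × 157.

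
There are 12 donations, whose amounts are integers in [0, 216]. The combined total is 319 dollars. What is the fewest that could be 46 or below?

6

Let j be the number exceeding 46. Then the total is ≥ 47·j + 0·(12 − j) = 0 + 47j.
So 47j ≤ 319 and j ≤ 6; hence at least 12 − 6 = 6 are ≤ 46.
Exactly 6 works: 6 values at 0 and 6 at 47 total 282; raise one of the low values by 37 (still ≤ 46) to hit 319.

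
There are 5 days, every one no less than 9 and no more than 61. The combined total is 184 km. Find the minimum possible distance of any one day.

9

Minimizing one value means maximizing the remaining 4.
The other 4 can take up 4 × 61 = 244 ≥ 184 − 9, so one day can sit at its floor of 9.
Achievable: one at 9 and the other 4 totalling 175, which fits since 4 × 9 ≤ 175 ≤ 4 × 61.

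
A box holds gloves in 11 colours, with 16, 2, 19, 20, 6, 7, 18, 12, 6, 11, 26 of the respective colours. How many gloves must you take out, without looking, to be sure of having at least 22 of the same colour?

139

In the worst case you take as many as possible of each colour without reaching 22: 16 + 2 + 19 + 20 + 6 + 7 + 18 + 12 + 6 + 11 + 21 = 138.
The next one must give 22 of some colour, so 138 + 1 = 139.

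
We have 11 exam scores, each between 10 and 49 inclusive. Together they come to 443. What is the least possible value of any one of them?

10

To make one score as small as possible, make the other 10 as large as possible.
The other 10 can take up 10 × 49 = 490 ≥ 443 − 10, so one score can sit at its floor of 10.
Achievable: one at 10 and the other 10 totalling 433, which fits since 10 × 10 ≤ 433 ≤ 10 × 49.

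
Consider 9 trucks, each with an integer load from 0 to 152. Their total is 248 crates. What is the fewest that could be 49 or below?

If only k of them are at most 49, the other 9 − k are at least 50, so the total is at least (9 − k)·50 + k·0.
This is ≤ 248, so (9 − k)·50 + 0k ≤ 248, which gives k ≥ 5.
Exactly 5 works: 5 values at 0 and 4 at 50 total 200; raise one of the low values by 48 (still ≤ 49) to hit 248.

5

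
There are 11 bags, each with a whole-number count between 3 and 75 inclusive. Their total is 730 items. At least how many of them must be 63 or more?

4

Each value short of 63 is at most 62, costing at least 75 − 62 = 13 against the maximum total of 825.
We can afford to lose at most 825 − 730 = 95, so at most ⌊95/13⌋ = 7 fall short, and at least 4 are ≥ 63.
Exactly 4 works: 4 values at 75 and 7 at 62 total 734; lower one of the high values by 4 (still ≥ 63) to hit 730.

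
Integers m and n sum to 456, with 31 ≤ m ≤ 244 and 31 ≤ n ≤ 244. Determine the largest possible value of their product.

51984

mn = m(456 − m) is maximized when m is as near 456/2 as the bounds allow.
Taking m = 228 and n = 228 (both in [31, 244]) gives mn = 51984.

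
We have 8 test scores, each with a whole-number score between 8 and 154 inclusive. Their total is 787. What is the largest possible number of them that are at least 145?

5

If k of the values are ≥ 145, the total is ≥ 145k + 8(8 − k).
Setting 145k + 8(8 − k) ≤ 787 gives 137k ≤ 723, so k ≤ 5.
k = 5 is achieved by 5 values at 145 and 3 at 8, total 749; add 38 to one value (staying below 145) to reach 787.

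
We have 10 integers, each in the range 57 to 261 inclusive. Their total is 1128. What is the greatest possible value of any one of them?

261

To make one integer as large as possible, make the other 9 as small as possible.
The other 9 contribute at least 9 × 57 = 513, leaving at most 1128 − 513 = 615.
But each integer is capped at 261, so the maximum is 261.
Achievable: one at 261 and the other 9 totalling 867, which fits since 9 × 57 ≤ 867 ≤ 9 × 261.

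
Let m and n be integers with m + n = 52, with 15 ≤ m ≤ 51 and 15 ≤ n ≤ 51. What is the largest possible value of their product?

With m + n fixed, mn peaks when the two are closest together.
Taking m = 26 and n = 26 (both in [15, 51]) gives mn = 676.

676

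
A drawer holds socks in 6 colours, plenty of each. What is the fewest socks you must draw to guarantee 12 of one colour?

67

In the worst case you draw 11 of each of the 6 colours: 6 × 11 = 66.
One more forces 12 of some colour, so 66 + 1 = 67.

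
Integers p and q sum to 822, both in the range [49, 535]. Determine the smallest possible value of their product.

153545

Since p + q is fixed, pushing one of them to its bound minimizes the product.
The extreme feasible split is p = 287, q = 535, giving pq = 153545.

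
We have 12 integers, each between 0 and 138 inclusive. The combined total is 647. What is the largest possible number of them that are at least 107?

6

With k values at 107 or above and the rest at least 0, the sum is at least 0 + 107k.
Since the sum is 647, we need 107k ≤ 647, i.e. k ≤ 6.
k = 6 is achieved by 6 values at 107 and 6 at 0, total 642; add 5 to one value (staying below 107) to reach 647.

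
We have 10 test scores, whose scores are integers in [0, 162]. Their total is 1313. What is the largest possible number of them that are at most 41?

2

Suppose k of them are at most 41. Those contribute at most 41 each and the rest at most 162 each.
So the total is at most 41k + 162(10 − k) = 1620 − 121k. This must still be ≥ 1313, so k ≤ 2.
k = 2 is achieved by 2 values at 41 and 8 at 162, total 1378; lower one of the 162's by 65 (still > 41) to reach 1313.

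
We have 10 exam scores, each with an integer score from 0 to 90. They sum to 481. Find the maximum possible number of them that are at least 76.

6

If k of the values are ≥ 76, the total is ≥ 76k + 0(10 − k).
Setting 76k + 0(10 − k) ≤ 481 gives 76k ≤ 481, so k ≤ 6.
k = 6 is achieved by 6 values at 76 and 4 at 0, total 456; add 25 to one value (staying below 76) to reach 481.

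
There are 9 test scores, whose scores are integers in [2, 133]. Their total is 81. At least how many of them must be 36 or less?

Each value above 36 is at least 37, contributing at least 37 − 2 = 35 above the floor 2.
The sum exceeds the floor total 18 by 63, so at most ⌊63/35⌋ = 1 exceed 36, and at least 8 are ≤ 36.
Exactly 8 works: 8 values at 2 and 1 at 37 total 53; raise one of the low values by 28 (still ≤ 36) to hit 81.

8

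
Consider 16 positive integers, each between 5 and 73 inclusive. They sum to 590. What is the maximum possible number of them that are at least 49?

11

Suppose k of them are at least 49. Those contribute at least 49 each and the other 16 − k at least 5 each.
So the total is at least 49k + 5(16 − k) = 80 + 44k. This must be ≤ 590, giving k ≤ 11.
k = 11 is achieved by 11 values at 49 and 5 at 5, total 564; add 26 to one value (staying below 49) to reach 590.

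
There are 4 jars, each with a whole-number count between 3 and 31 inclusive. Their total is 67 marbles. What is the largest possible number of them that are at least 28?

2

If k of the values are ≥ 28, the total is ≥ 28k + 3(4 − k).
Setting 28k + 3(4 − k) ≤ 67 gives 25k ≤ 55, so k ≤ 2.
k = 2 is achieved by 2 values at 28 and 2 at 3, total 62; add 5 to one value (staying below 28) to reach 67.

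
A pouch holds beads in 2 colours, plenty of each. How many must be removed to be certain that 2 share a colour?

In the worst case you draw 1 of each of the 2 colours: 2 × 1 = 2.
One more forces 2 of some colour, so 2 + 1 = 3.

3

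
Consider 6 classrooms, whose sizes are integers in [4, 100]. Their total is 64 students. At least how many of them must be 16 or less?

3

If only k of them are at most 16, the other 6 − k are at least 17, so the total is at least (6 − k)·17 + k·4.
This is ≤ 64, so (6 − k)·17 + 4k ≤ 64, which gives k ≥ 3.
Exactly 3 works: 3 values at 4 and 3 at 17 total 63; raise one of the low values by 1 (still ≤ 16) to hit 64.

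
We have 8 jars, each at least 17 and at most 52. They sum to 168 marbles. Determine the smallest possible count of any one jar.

Minimizing one value means maximizing the remaining 7.
The other 7 can take up 7 × 52 = 364 ≥ 168 − 17, so one jar can sit at its floor of 17.
Achievable: one at 17 and the other 7 totalling 151, which fits since 7 × 17 ≤ 151 ≤ 7 × 52.

17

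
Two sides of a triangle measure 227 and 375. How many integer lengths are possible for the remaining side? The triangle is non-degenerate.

The triangle inequality gives |227 − 375| < c < 227 + 375, i.e. 148 < c < 602.
So c can be any integer from 149 to 601: 453 values.

453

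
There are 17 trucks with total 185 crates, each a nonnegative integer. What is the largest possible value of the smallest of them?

The 17 values sum to 185, so their minimum is at most ⌊185/17⌋ = 10.
Equality holds with 2 values of 10 and 15 values of 11.

10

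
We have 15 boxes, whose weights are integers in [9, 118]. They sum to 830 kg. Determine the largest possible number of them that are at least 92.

Suppose k of them are at least 92. Those contribute at least 92 each and the other 15 − k at least 9 each.
So the total is at least 92k + 9(15 − k) = 135 + 83k. This must be ≤ 830, giving k ≤ 8.
k = 8 is achieved by 8 values at 92 and 7 at 9, total 799; add 31 to one value (staying below 92) to reach 830.

8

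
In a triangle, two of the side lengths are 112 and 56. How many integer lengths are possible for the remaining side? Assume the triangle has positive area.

111

The triangle inequality gives |112 − 56| < c < 112 + 56, i.e. 56 < c < 168.
So c can be any integer from 57 to 167: 111 values.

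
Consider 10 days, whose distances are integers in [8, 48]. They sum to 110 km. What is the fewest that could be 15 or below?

7

If only k of them are at most 15, the other 10 − k are at least 16, so the total is at least (10 − k)·16 + k·8.
This is ≤ 110, so (10 − k)·16 + 8k ≤ 110, which gives k ≥ 7.
Exactly 7 works: 7 values at 8 and 3 at 16 total 104; raise one of the low values by 6 (still ≤ 15) to hit 110.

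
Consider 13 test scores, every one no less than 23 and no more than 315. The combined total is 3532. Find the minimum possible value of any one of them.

23

To make one score as small as possible, make the other 12 as large as possible.
The other 12 can take up 12 × 315 = 3780 ≥ 3532 − 23, so one score can sit at its floor of 23.
Achievable: one at 23 and the other 12 totalling 3509, which fits since 12 × 23 ≤ 3509 ≤ 12 × 315.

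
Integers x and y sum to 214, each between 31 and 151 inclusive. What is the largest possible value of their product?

For a fixed sum, the product xy is largest when x and y are as close as possible.
Taking x = 107 and y = 107 (both in [31, 151]) gives xy = 11449.

11449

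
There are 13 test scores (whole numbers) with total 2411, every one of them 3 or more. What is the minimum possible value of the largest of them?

If every one of the 13 were at most 185, the total would be at most 13 × 185 = 2405 < 2411.
Taking 7 copies of 185 and 6 copies of 186 gives exactly 2411, so 186 is attained.

186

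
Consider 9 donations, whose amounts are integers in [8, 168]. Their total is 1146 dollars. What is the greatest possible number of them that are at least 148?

7

Suppose k of them are at least 148. Those contribute at least 148 each and the other 9 − k at least 8 each.
So the total is at least 148k + 8(9 − k) = 72 + 140k. This must be ≤ 1146, giving k ≤ 7.
k = 7 is achieved by 7 values at 148 and 2 at 8, total 1052; add 94 to one value (staying below 148) to reach 1146.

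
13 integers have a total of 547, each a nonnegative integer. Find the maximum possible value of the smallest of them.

42

If every one of the 13 were at least 43, the total would be at least 13 × 43 = 559 > 547.
Taking 12 copies of 42 and 1 copy of 43 gives exactly 547, so 42 is attained.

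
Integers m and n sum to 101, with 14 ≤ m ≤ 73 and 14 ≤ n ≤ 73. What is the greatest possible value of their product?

2550

With m + n fixed, mn peaks when the two are closest together.
Taking m = 50 and n = 51 (both in [14, 73]) gives mn = 2550.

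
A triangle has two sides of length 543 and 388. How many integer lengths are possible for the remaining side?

775

The triangle inequality gives |543 − 388| < c < 543 + 388, i.e. 155 < c < 931.
So c can be any integer from 156 to 930: 775 values.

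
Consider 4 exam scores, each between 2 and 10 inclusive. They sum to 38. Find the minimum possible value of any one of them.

8

To make one score as small as possible, make the other 3 as large as possible.
The other 3 contribute at most 3 × 10 = 30, leaving at least 38 − 30 = 8.
Since 8 ≥ 2, this is achievable: one at 8 and 3 at 10.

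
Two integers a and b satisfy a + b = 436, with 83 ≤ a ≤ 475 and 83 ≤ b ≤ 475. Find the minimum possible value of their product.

ab = a(436 − a) is concave in a, so over [83, 353] it is minimized at an endpoint.
At the endpoint a = 83, b = 436 − 83 = 353, so ab = 83 × 353 = 29299.

29299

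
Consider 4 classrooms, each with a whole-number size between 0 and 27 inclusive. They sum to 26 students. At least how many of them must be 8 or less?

Each value above 8 is at least 9, contributing at least 9 − 0 = 9 above the floor 0.
The sum exceeds the floor total 0 by 26, so at most ⌊26/9⌋ = 2 exceed 8, and at least 2 are ≤ 8.
Exactly 2 works: 2 values at 0 and 2 at 9 total 18; raise one of the low values by 8 (still ≤ 8) to hit 26.

2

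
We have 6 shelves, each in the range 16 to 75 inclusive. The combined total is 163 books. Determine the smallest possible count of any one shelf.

Minimizing one value means maximizing the remaining 5.
The other 5 can take up 5 × 75 = 375 ≥ 163 − 16, so one shelf can sit at its floor of 16.
Achievable: one at 16 and the other 5 totalling 147, which fits since 5 × 16 ≤ 147 ≤ 5 × 75.

16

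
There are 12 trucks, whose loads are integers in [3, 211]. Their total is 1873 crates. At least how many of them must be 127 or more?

5

Suppose at most 12 − j of them reach 127; then j values are ≤ 126 and the rest ≤ 211.
The total is then ≤ 126·j + 211·(12 − j) = 2532 − 85j. For this to be ≥ 1873 we need j ≤ 7, so at least 12 − 7 = 5 must reach 127.
Exactly 5 works: 5 values at 211 and 7 at 126 total 1937; lower one of the high values by 64 (still ≥ 127) to hit 1873.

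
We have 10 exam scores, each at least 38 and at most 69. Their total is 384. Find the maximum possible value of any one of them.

42

Maximizing one value means minimizing the remaining 9.
The other 9 contribute at least 9 × 38 = 342, leaving at most 384 − 342 = 42.
Since 42 ≤ 69, this is achievable: one at 42 and 9 at 38.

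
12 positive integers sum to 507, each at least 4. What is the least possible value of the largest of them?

43

The average is 507/12 > 42, so not all 12 can be 42 or less; the largest is ≥ 43.
Equality holds with 3 values of 43 and 9 values of 42.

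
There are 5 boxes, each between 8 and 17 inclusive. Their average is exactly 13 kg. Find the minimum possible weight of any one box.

8

Minimizing one value means maximizing the remaining 4.
The total is 5 × 13 = 65.
The other 4 can take up 4 × 17 = 68 ≥ 65 − 8, so one box can sit at its floor of 8.
Achievable: one at 8 and the other 4 totalling 57, which fits since 4 × 8 ≤ 57 ≤ 4 × 17.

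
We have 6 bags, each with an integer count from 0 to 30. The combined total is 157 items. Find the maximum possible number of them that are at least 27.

5

If k of the values are ≥ 27, the total is ≥ 27k + 0(6 − k).
Setting 27k + 0(6 − k) ≤ 157 gives 27k ≤ 157, so k ≤ 5.
k = 5 is achieved by 5 values at 27 and 1 at 0, total 135; add 22 to one value (staying below 27) to reach 157.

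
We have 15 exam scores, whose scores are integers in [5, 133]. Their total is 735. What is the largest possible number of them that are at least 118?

Suppose k of them are at least 118. Those contribute at least 118 each and the other 15 − k at least 5 each.
So the total is at least 118k + 5(15 − k) = 75 + 113k. This must be ≤ 735, giving k ≤ 5.
k = 5 is achieved by 5 values at 118 and 10 at 5, total 640; add 95 to one value (staying below 118) to reach 735.

5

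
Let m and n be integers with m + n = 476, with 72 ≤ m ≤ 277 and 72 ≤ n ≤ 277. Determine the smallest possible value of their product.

55123

mn = m(476 − m) is concave in m, so over [199, 277] it is minimized at an endpoint.
The extreme feasible split is m = 199, n = 277, giving mn = 55123.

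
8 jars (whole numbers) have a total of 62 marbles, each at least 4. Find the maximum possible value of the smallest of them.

7

If every one of the 8 were at least 8, the total would be at least 8 × 8 = 64 > 62.
Achievable: 2 of them at 7 and 6 at 8 total 62.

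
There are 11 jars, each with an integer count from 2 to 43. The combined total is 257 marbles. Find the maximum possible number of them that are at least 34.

Suppose k of them are at least 34. Those contribute at least 34 each and the other 11 − k at least 2 each.
So the total is at least 34k + 2(11 − k) = 22 + 32k. This must be ≤ 257, giving k ≤ 7.
k = 7 is achieved by 7 values at 34 and 4 at 2, total 246; add 11 to one value (staying below 34) to reach 257.

7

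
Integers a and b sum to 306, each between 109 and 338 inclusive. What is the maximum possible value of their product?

For a fixed sum, the product ab is largest when a and b are as close as possible.
Taking a = 153 and b = 153 (both in [109, 338]) gives ab = 23409.

23409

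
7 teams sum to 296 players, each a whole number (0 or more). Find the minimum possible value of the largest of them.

43

The average is 296/7 > 42, so not all 7 can be 42 or less; the largest is ≥ 43.
Taking 5 copies of 42 and 2 copies of 43 gives exactly 296, so 43 is attained.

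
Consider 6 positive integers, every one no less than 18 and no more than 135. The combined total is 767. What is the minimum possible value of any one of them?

92

To make one integer as small as possible, make the other 5 as large as possible.
The other 5 contribute at most 5 × 135 = 675, leaving at least 767 − 675 = 92.
Since 92 ≥ 18, this is achievable: one at 92 and 5 at 135.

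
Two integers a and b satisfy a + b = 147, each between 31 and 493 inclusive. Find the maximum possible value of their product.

ab = a(147 − a) is maximized when a is as near 147/2 as the bounds allow.
Taking a = 73 and b = 74 (both in [31, 493]) gives ab = 5402.

5402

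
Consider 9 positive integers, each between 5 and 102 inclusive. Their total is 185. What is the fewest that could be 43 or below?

Each value above 43 is at least 44, contributing at least 44 − 5 = 39 above the floor 5.
The sum exceeds the floor total 45 by 140, so at most ⌊140/39⌋ = 3 exceed 43, and at least 6 are ≤ 43.
Exactly 6 works: 6 values at 5 and 3 at 44 total 162; raise one of the low values by 23 (still ≤ 43) to hit 185.

6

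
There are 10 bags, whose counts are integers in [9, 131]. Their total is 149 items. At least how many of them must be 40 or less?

9

If only k of them are at most 40, the other 10 − k are at least 41, so the total is at least (10 − k)·41 + k·9.
This is ≤ 149, so (10 − k)·41 + 9k ≤ 149, which gives k ≥ 9.
Exactly 9 works: 9 values at 9 and 1 at 41 total 122; raise one of the low values by 27 (still ≤ 40) to hit 149.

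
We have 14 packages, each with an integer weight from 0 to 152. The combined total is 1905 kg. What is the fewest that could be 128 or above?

6

Suppose at most 14 − j of them reach 128; then j values are ≤ 127 and the rest ≤ 152.
The total is then ≤ 127·j + 152·(14 − j) = 2128 − 25j. For this to be ≥ 1905 we need j ≤ 8, so at least 14 − 8 = 6 must reach 128.
Exactly 6 works: 6 values at 152 and 8 at 127 total 1928; lower one of the high values by 23 (still ≥ 128) to hit 1905.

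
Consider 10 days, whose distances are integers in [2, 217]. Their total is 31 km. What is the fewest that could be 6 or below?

8

If only k of them are at most 6, the other 10 − k are at least 7, so the total is at least (10 − k)·7 + k·2.
This is ≤ 31, so (10 − k)·7 + 2k ≤ 31, which gives k ≥ 8.
Exactly 8 works: 8 values at 2 and 2 at 7 total 30; raise one of the low values by 1 (still ≤ 6) to hit 31.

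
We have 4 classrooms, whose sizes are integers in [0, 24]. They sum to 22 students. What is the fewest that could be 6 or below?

Let j be the number exceeding 6. Then the total is ≥ 7·j + 0·(4 − j) = 0 + 7j.
So 7j ≤ 22 and j ≤ 3; hence at least 4 − 3 = 1 are ≤ 6.
Exactly 1 works: 1 value at 0 and 3 at 7 total 21; raise one of the low values by 1 (still ≤ 6) to hit 22.

1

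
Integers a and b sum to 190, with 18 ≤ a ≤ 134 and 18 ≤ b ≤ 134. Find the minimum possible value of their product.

7504

For a fixed sum, ab is smallest when a and b are as far apart as possible.
The extreme feasible split is a = 56, b = 134, giving ab = 7504.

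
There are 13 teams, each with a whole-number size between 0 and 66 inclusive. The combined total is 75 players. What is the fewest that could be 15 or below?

9

Let j be the number exceeding 15. Then the total is ≥ 16·j + 0·(13 − j) = 0 + 16j.
So 16j ≤ 75 and j ≤ 4; hence at least 13 − 4 = 9 are ≤ 15.
Exactly 9 works: 9 values at 0 and 4 at 16 total 64; raise one of the low values by 11 (still ≤ 15) to hit 75.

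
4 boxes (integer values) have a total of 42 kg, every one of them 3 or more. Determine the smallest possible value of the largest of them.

11

The 4 values sum to 42, so their maximum is at least ⌈42/4⌉ = 11.
Equality holds with 2 values of 11 and 2 values of 10.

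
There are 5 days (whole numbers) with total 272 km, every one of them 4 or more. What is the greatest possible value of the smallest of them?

54

If every one of the 5 were at least 55, the total would be at least 5 × 55 = 275 > 272.
Achievable: 3 of them at 54 and 2 at 55 total 272.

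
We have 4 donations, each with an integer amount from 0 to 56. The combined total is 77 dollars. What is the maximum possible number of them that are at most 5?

2

Each value at 5 or below falls at least 56 − 5 = 51 short of the ceiling 56.
The ceiling total is 4 × 56 = 224, and we need 77, so at most ⌊(224 − 77)/51⌋ = 2 can be that low.
k = 2 is achieved by 2 values at 5 and 2 at 56, total 122; lower one of the 56's by 45 (still > 5) to reach 77.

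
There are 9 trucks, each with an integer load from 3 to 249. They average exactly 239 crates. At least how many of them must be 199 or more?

8

The total is 9 × 239 = 2151.
Each value short of 199 is at most 198, costing at least 249 − 198 = 51 against the maximum total of 2241.
We can afford to lose at most 2241 − 2151 = 90, so at most ⌊90/51⌋ = 1 fall short, and at least 8 are ≥ 199.
Exactly 8 works: 8 values at 249 and 1 at 198 total 2190; lower one of the high values by 39 (still ≥ 199) to hit 2151.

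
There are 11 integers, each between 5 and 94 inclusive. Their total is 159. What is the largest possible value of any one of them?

To make one integer as large as possible, make the other 10 as small as possible.
The other 10 contribute at least 10 × 5 = 50, leaving at most 159 − 50 = 109.
But each integer is capped at 94, so the maximum is 94.
Achievable: one at 94 and the other 10 totalling 65, which fits since 10 × 5 ≤ 65 ≤ 10 × 94.

94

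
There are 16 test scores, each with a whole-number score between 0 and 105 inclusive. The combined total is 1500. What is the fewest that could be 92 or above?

4

Suppose at most 16 − j of them reach 92; then j values are ≤ 91 and the rest ≤ 105.
The total is then ≤ 91·j + 105·(16 − j) = 1680 − 14j. For this to be ≥ 1500 we need j ≤ 12, so at least 16 − 12 = 4 must reach 92.
Exactly 4 works: 4 values at 105 and 12 at 91 total 1512; lower one of the high values by 12 (still ≥ 92) to hit 1500.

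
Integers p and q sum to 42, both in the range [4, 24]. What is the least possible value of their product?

432

Since p + q is fixed, pushing one of them to its bound minimizes the product.
The extreme feasible split is p = 18, q = 24, giving pq = 432.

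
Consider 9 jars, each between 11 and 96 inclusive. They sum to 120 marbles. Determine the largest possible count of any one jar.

Maximizing one value means minimizing the remaining 8.
The other 8 contribute at least 8 × 11 = 88, leaving at most 120 − 88 = 32.
Since 32 ≤ 96, this is achievable: one at 32 and 8 at 11.

32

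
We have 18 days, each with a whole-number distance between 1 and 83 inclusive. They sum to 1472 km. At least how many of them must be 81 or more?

If only k of them are at least 81, the other 18 − k are at most 80, so the total is at most k·83 + (18 − k)·80.
This must reach 1472, so k·83 + (18 − k)·80 ≥ 1472, giving k ≥ 11.
Exactly 11 works: 11 values at 83 and 7 at 80 total 1473; lower one of the high values by 1 (still ≥ 81) to hit 1472.

11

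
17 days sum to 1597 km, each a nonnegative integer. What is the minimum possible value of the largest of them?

94

The average is 1597/17 > 93, so not all 17 can be 93 or less; the largest is ≥ 94.
Taking 1 copy of 93 and 16 copies of 94 gives exactly 1597, so 94 is attained.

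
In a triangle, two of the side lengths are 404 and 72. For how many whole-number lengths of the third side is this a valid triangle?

The triangle inequality gives |404 − 72| < c < 404 + 72, i.e. 332 < c < 476.
So c can be any integer from 333 to 475: 143 values.

143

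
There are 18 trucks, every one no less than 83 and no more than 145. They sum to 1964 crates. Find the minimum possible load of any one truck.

83

Minimizing one value means maximizing the remaining 17.
The other 17 can take up 17 × 145 = 2465 ≥ 1964 − 83, so one truck can sit at its floor of 83.
Achievable: one at 83 and the other 17 totalling 1881, which fits since 17 × 83 ≤ 1881 ≤ 17 × 145.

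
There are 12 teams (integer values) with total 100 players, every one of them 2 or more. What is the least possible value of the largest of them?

Some value must be at least ⌈100/12⌉ = 9, since 12 × 8 = 96 < 100.
Taking 8 copies of 8 and 4 copies of 9 gives exactly 100, so 9 is attained.

9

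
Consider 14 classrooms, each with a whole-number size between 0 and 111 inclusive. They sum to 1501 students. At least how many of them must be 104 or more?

8

If only k of them are at least 104, the other 14 − k are at most 103, so the total is at most k·111 + (14 − k)·103.
This must reach 1501, so k·111 + (14 − k)·103 ≥ 1501, giving k ≥ 8.
Exactly 8 works: 8 values at 111 and 6 at 103 total 1506; lower one of the high values by 5 (still ≥ 104) to hit 1501.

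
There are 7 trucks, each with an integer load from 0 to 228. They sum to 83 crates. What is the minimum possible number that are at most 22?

Let j be the number exceeding 22. Then the total is ≥ 23·j + 0·(7 − j) = 0 + 23j.
So 23j ≤ 83 and j ≤ 3; hence at least 7 − 3 = 4 are ≤ 22.
Exactly 4 works: 4 values at 0 and 3 at 23 total 69; raise one of the low values by 14 (still ≤ 22) to hit 83.

4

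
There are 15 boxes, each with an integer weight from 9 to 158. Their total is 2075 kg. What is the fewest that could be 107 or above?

10

Each value short of 107 is at most 106, costing at least 158 − 106 = 52 against the maximum total of 2370.
We can afford to lose at most 2370 − 2075 = 295, so at most ⌊295/52⌋ = 5 fall short, and at least 10 are ≥ 107.
Exactly 10 works: 10 values at 158 and 5 at 106 total 2110; lower one of the high values by 35 (still ≥ 107) to hit 2075.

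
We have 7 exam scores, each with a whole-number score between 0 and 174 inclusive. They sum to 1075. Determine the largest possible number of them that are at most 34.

1

Each value at 34 or below falls at least 174 − 34 = 140 short of the ceiling 174.
The ceiling total is 7 × 174 = 1218, and we need 1075, so at most ⌊(1218 − 1075)/140⌋ = 1 can be that low.
k = 1 is achieved by 1 value at 34 and 6 at 174, total 1078; lower one of the 174's by 3 (still > 34) to reach 1075.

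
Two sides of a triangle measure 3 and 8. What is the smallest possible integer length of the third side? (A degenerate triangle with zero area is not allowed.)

6

The third side must exceed |3 − 8| = 5.
The smallest integer above 5 is 6.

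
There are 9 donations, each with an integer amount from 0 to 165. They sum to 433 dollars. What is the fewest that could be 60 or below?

2

Let j be the number exceeding 60. Then the total is ≥ 61·j + 0·(9 − j) = 0 + 61j.
So 61j ≤ 433 and j ≤ 7; hence at least 9 − 7 = 2 are ≤ 60.
Exactly 2 works: 2 values at 0 and 7 at 61 total 427; raise one of the low values by 6 (still ≤ 60) to hit 433.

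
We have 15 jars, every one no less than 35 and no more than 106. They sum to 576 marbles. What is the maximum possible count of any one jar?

Maximizing one value means minimizing the remaining 14.
The other 14 contribute at least 14 × 35 = 490, leaving at most 576 − 490 = 86.
Since 86 ≤ 106, this is achievable: one at 86 and 14 at 35.

86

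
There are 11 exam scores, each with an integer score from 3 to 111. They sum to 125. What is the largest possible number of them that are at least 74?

With k values at 74 or above and the rest at least 3, the sum is at least 33 + 71k.
Since the sum is 125, we need 71k ≤ 92, i.e. k ≤ 1.
k = 1 is achieved by 1 value at 74 and 10 at 3, total 104; add 21 to one value (staying below 74) to reach 125.

1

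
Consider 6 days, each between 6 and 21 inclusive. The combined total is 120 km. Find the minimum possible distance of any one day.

To make one day as small as possible, make the other 5 as large as possible.
The other 5 contribute at most 5 × 21 = 105, leaving at least 120 − 105 = 15.
Since 15 ≥ 6, this is achievable: one at 15 and 5 at 21.

15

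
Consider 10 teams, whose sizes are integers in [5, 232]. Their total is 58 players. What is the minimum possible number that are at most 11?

If only k of them are at most 11, the other 10 − k are at least 12, so the total is at least (10 − k)·12 + k·5.
This is ≤ 58, so (10 − k)·12 + 5k ≤ 58, which gives k ≥ 9.
Exactly 9 works: 9 values at 5 and 1 at 12 total 57; raise one of the low values by 1 (still ≤ 11) to hit 58.

9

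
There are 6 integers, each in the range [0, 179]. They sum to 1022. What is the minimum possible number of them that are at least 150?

5

If only k of them are at least 150, the other 6 − k are at most 149, so the total is at most k·179 + (6 − k)·149.
This must reach 1022, so k·179 + (6 − k)·149 ≥ 1022, giving k ≥ 5.
Exactly 5 works: 5 values at 179 and 1 at 149 total 1044; lower one of the high values by 22 (still ≥ 150) to hit 1022.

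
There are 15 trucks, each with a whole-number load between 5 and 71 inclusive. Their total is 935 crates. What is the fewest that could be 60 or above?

If only k of them are at least 60, the other 15 − k are at most 59, so the total is at most k·71 + (15 − k)·59.
This must reach 935, so k·71 + (15 − k)·59 ≥ 935, giving k ≥ 5.
Exactly 5 works: 5 values at 71 and 10 at 59 total 945; lower one of the high values by 10 (still ≥ 60) to hit 935.

5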